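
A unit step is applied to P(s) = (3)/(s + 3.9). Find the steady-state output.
FVT: lim_{t→∞} y(t) = lim_{s→0} s*Y(s) where Y(s) = P(s)/s.
= lim_{s→0} P(s) = P(0) = num(0)/den(0) = 3/3.9 = 0.7692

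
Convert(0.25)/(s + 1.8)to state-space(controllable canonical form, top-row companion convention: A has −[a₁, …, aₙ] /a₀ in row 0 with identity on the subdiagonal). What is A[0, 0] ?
Reachable canonical form for den = s + 1.8: top row of A = -[a₁,a₂,...,aₙ]/a₀, ones on the subdiagonal, zeros elsewhere.
A = [[-1.8]].
A[0,0] = -1.8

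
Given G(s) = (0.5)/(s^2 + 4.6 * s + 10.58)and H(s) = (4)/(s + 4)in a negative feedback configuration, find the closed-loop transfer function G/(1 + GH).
Closed-loop T = G/(1+GH).
Numerator: G_num * H_den = 0.5*s + 2.
Denominator: G_den * H_den + G_num * H_num = (s^3 + 8.6*s^2 + 28.98*s + 42.32) + (2) = s^3 + 8.6*s^2 + 28.98*s + 44.32.
T(s) = (0.5*s + 2)/(s^3 + 8.6*s^2 + 28.98*s + 44.32)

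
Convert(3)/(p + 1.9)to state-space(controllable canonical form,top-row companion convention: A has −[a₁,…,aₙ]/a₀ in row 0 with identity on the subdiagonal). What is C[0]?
Reachable canonical form: C = numerator coefficients (right-aligned, zero-padded to length n).
num = 3, C = [[3]].
C[0] = 3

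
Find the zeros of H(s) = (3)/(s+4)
Numerator is a nonzero constant (3) → Zeros: none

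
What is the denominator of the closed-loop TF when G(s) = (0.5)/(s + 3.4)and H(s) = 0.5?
Characteristic poly = G_den * H_den + G_num * H_num = (s + 3.4) + (0.25) = s + 3.65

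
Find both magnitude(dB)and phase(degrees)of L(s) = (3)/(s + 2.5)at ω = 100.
Substitute s = j*100: L(j100) = 0.000749532 - 0.0299813j.
|L| = 20*log₁₀(sqrt(Re²+Im²)) = -30.46 dB.
∠L = atan2(Im, Re) = -88.57°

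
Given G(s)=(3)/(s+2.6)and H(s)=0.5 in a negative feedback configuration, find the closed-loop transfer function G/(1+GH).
Closed-loop T = G/(1+GH).
Numerator: G_num * H_den = 3.
Denominator: G_den * H_den + G_num * H_num = (s + 2.6) + (1.5) = s + 4.1.
T(s) = (3)/(s + 4.1)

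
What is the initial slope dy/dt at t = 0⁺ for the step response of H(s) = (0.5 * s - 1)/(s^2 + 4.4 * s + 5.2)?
IVT: y'(0⁺) = lim_{s→∞} s²·Y(s) = lim_{s→∞} s·H(s).
deg(num) = 1, deg(den) = 2, relative degree = 1, so s·H(s) → (leading num)/(leading den) = 0.5/1 = 0.5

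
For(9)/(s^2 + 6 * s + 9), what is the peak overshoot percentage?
Standard form: ωn²/(s²+2ζωn·s+ωn²) → ωn = 3, ζ = 1.
ζ ≥ 1, so the response is non-oscillatory: peak overshoot = 0%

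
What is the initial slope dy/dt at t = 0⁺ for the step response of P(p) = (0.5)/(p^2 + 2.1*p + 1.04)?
IVT: y'(0⁺) = lim_{p→∞} p²·Y(p) = lim_{p→∞} p·P(p).
deg(num) = 0, deg(den) = 2, relative degree = 2 ≥ 2, so p·P(p) → 0. Initial slope = 0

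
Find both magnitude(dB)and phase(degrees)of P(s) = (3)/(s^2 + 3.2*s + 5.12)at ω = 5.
Substitute s = j*5: P(j5) = -0.0915827 - 0.0737084j.
|P| = 20*log₁₀(sqrt(Re²+Im²)) = -18.59 dB.
∠P = atan2(Im, Re) = -141.17°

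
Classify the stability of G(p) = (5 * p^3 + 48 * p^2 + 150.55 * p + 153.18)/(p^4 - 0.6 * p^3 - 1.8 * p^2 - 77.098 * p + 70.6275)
Denominator: p^4 - 0.6*p^3 - 1.8*p^2 - 77.098*p + 70.6275 = (p - 4.3)(p - 0.9)(p^2 + 4.6*p + 18.25). Poles: -2.3 + 3.6j, -2.3 - 3.6j, 0.9, 4.3. Unstable (2 pole(s) in RHP)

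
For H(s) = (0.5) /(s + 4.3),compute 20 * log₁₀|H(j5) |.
Substitute s = j*5: H(j5) = 0.0494367 - 0.0574845j.
|H(j5)| = sqrt(Re² + Im²) = 0.07582.
20*log₁₀(0.07582) = -22.40 dB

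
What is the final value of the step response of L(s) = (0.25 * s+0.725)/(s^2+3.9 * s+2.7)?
FVT: lim_{t→∞} y(t) = lim_{s→0} s*Y(s) where Y(s) = L(s)/s.
= lim_{s→0} L(s) = L(0) = num(0)/den(0) = 0.725/2.7 = 0.2685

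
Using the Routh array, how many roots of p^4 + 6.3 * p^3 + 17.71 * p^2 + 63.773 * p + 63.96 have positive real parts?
Routh array:
p^4: [1, 17.71, 63.96]; p^3: [6.3, 63.773]; p^2: [7.5873, 63.96]; p^1: [10.6648]; p^0: [63.96]
First column: [1, 6.3, 7.5873, 10.6648, 63.96]. Sign changes = RHP roots = 0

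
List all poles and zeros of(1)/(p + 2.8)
Set denominator = 0: p + 2.8 = 0 → Poles: -2.8
Numerator is a nonzero constant (1) → Zeros: none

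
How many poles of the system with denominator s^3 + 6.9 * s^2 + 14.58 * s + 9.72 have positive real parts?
s^3 + 6.9*s^2 + 14.58*s + 9.72 = (s + 3.6)(s + 1.8)(s + 1.5). Poles: -1.5, -1.8, -3.6. RHP poles (Re>0): 0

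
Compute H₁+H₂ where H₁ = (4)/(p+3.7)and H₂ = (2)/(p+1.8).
Parallel: H = H₁ + H₂ = (n₁·d₂ + n₂·d₁)/(d₁·d₂).
n₁·d₂ = 4*p + 7.2. n₂·d₁ = 2*p + 7.4. Sum = 6*p + 14.6. d₁·d₂ = p^2 + 5.5*p + 6.66.
H(p) = (6*p + 14.6)/(p^2 + 5.5*p + 6.66)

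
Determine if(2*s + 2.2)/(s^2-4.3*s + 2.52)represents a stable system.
Denominator: s^2 - 4.3*s + 2.52 = (s - 3.6)(s - 0.7). Poles: 0.7, 3.6. All Re(p)<0: No (unstable)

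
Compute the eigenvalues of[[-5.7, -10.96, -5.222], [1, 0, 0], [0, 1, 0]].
Eigenvalues solve det(λI - A) = 0.
Characteristic polynomial: λ^3 + 5.7*λ^2 + 10.96*λ + 5.222 = 0.
Factor: (λ + 0.7)(λ^2 + 5*λ + 7.46) = 0.
Roots: -0.7, -2.5 + 1.1j, -2.5 - 1.1j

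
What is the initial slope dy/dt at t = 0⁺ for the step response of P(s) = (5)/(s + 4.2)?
IVT: y'(0⁺) = lim_{s→∞} s²·Y(s) = lim_{s→∞} s·P(s).
deg(num) = 0, deg(den) = 1, relative degree = 1, so s·P(s) → (leading num)/(leading den) = 5/1 = 5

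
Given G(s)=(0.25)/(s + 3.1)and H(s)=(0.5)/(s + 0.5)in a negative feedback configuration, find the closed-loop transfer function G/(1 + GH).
Closed-loop T = G/(1+GH).
Numerator: G_num * H_den = 0.25*s + 0.125.
Denominator: G_den * H_den + G_num * H_num = (s^2 + 3.6*s + 1.55) + (0.125) = s^2 + 3.6*s + 1.675.
T(s) = (0.25*s + 0.125)/(s^2 + 3.6*s + 1.675)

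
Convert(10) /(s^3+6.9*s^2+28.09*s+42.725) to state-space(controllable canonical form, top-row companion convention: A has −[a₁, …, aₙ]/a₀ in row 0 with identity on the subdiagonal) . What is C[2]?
Reachable canonical form: C = numerator coefficients (right-aligned, zero-padded to length n).
num = 10, C = [[0, 0, 10]].
C[2] = 10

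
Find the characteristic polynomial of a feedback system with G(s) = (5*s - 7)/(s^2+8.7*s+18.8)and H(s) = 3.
Characteristic poly = G_den * H_den + G_num * H_num = (s^2 + 8.7*s + 18.8) + (15*s - 21) = s^2 + 23.7*s - 2.2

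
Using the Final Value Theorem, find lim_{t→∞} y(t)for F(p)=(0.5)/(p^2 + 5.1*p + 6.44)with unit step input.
FVT: lim_{t→∞} y(t) = lim_{p→0} p*Y(p) where Y(p) = F(p)/p.
= lim_{p→0} F(p) = F(0) = num(0)/den(0) = 0.5/6.44 = 0.07764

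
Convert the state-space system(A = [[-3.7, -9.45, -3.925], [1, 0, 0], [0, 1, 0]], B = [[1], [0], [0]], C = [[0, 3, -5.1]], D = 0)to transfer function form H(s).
H(s) = C(sI - A)⁻¹B + D.
Characteristic polynomial det(sI - A) = s^3 + 3.7*s^2 + 9.45*s + 3.925.
Numerator from C·adj(sI-A)·B + D·det(sI-A) = 3*s - 5.1.
H(s) = (3*s - 5.1)/(s^3 + 3.7*s^2 + 9.45*s + 3.925)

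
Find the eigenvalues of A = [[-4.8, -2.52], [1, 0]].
Eigenvalues solve det(λI - A) = 0.
Characteristic polynomial: λ^2 + 4.8*λ + 2.52 = 0.
Factor: (λ + 4.2)(λ + 0.6) = 0.
Roots: -0.6, -4.2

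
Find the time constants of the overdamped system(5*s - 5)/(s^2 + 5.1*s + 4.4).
Overdamped: real poles at -4, -1.1. τ = -1/pole → τ₁ = 0.25, τ₂ = 0.9091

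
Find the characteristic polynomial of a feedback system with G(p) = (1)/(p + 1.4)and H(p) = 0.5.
Characteristic poly = G_den * H_den + G_num * H_num = (p + 1.4) + (0.5) = p + 1.9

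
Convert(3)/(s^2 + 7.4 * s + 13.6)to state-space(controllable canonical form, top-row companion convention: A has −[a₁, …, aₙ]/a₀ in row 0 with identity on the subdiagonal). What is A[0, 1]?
Reachable canonical form for den = s^2 + 7.4*s + 13.6: top row of A = -[a₁,a₂,...,aₙ]/a₀, ones on the subdiagonal, zeros elsewhere.
A = [[-7.4, -13.6], [1, 0]].
A[0,1] = -13.6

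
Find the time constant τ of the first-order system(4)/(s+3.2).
First-order system: τ = -1/pole. Pole = -3.2. τ = -1/(-3.2) = 0.3125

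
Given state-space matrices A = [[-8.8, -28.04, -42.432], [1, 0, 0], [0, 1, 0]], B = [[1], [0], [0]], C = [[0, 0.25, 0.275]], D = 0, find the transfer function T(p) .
T(p) = C(pI - A)⁻¹B + D.
Characteristic polynomial det(pI - A) = p^3 + 8.8*p^2 + 28.04*p + 42.432.
Numerator from C·adj(pI-A)·B + D·det(pI-A) = 0.25*p + 0.275.
T(p) = (0.25*p + 0.275)/(p^3 + 8.8*p^2 + 28.04*p + 42.432)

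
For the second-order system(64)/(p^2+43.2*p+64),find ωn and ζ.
Standard form: ωn²/(p²+2ζωn·p+ωn²).
const=64=ωn² → ωn=8, p coeff=43.2=2ζωn → ζ=2.7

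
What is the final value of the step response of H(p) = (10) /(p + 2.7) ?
FVT: lim_{t→∞} y(t) = lim_{p→0} p*Y(p) where Y(p) = H(p)/p.
= lim_{p→0} H(p) = H(0) = num(0)/den(0) = 10/2.7 = 3.704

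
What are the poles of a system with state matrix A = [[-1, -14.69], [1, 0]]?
Eigenvalues solve det(λI - A) = 0.
Characteristic polynomial: λ^2 + λ + 14.69 = 0.
Roots: -0.5 + 3.8j, -0.5 - 3.8j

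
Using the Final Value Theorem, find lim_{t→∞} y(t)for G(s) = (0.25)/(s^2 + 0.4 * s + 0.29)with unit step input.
FVT: lim_{t→∞} y(t) = lim_{s→0} s*Y(s) where Y(s) = G(s)/s.
= lim_{s→0} G(s) = G(0) = num(0)/den(0) = 0.25/0.29 = 0.8621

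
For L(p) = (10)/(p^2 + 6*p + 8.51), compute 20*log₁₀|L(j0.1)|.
Substitute p = j*0.1: L(j0.1) = 1.17064 - 0.0826332j.
|L(j0.1)| = sqrt(Re² + Im²) = 1.174.
20*log₁₀(1.174) = 1.39 dB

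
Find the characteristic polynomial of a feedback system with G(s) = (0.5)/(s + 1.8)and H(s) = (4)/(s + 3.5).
Characteristic poly = G_den * H_den + G_num * H_num = (s^2 + 5.3*s + 6.3) + (2) = s^2 + 5.3*s + 8.3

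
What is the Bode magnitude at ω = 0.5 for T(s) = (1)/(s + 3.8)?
Substitute s = j*0.5: T(j0.5) = 0.258679 - 0.0340368j.
|T(j0.5)| = sqrt(Re² + Im²) = 0.2609.
20*log₁₀(0.2609) = -11.67 dB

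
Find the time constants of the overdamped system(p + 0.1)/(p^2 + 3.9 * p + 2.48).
Overdamped: real poles at -3.1, -0.8. τ = -1/pole → τ₁ = 0.3226, τ₂ = 1.25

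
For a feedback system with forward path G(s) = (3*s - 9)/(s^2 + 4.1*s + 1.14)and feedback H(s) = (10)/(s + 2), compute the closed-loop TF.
Closed-loop T = G/(1+GH).
Numerator: G_num * H_den = 3*s^2 - 3*s - 18.
Denominator: G_den * H_den + G_num * H_num = (s^3 + 6.1*s^2 + 9.34*s + 2.28) + (30*s - 90) = s^3 + 6.1*s^2 + 39.34*s - 87.72.
T(s) = (3*s^2 - 3*s - 18)/(s^3 + 6.1*s^2 + 39.34*s - 87.72)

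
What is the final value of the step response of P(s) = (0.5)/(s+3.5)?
FVT: lim_{t→∞} y(t) = lim_{s→0} s*Y(s) where Y(s) = P(s)/s.
= lim_{s→0} P(s) = P(0) = num(0)/den(0) = 0.5/3.5 = 0.1429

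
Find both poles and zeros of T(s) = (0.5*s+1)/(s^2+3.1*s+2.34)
Set denominator = 0: s^2 + 3.1*s + 2.34 = (s + 1.3)(s + 1.8) = 0 → Poles: -1.3, -1.8
Set numerator = 0: 0.5*s + 1 = 0 → Zeros: -2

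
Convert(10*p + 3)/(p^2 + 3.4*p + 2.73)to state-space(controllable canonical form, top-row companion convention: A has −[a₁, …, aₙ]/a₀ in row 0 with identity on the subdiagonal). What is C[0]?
Reachable canonical form: C = numerator coefficients (right-aligned, zero-padded to length n).
num = 10*p + 3, C = [[10, 3]].
C[0] = 10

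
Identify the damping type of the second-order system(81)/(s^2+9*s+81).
Standard form: ωn²/(s²+2ζωn·s+ωn²) gives ωn=9, ζ=0.5.
Underdamped (ζ = 0.5 < 1)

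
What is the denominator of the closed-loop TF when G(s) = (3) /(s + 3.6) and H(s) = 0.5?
Characteristic poly = G_den * H_den + G_num * H_num = (s + 3.6) + (1.5) = s + 5.1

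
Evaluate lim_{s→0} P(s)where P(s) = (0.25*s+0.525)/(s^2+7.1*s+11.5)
DC gain = P(0) = num(0)/den(0) = 0.525/11.5 = 0.04565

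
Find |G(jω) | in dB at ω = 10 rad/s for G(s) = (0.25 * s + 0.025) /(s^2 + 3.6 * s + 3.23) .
Substitute s = j*10: G(j10) = 0.0082155 - 0.0227782j.
|G(j10)| = sqrt(Re² + Im²) = 0.02421.
20*log₁₀(0.02421) = -32.32 dB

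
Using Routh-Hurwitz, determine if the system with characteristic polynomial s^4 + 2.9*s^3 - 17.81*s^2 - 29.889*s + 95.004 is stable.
Routh array:
s^4: [1, -17.81, 95.004]; s^3: [2.9, -29.889]; s^2: [-7.50345, 95.004]; s^1: [6.829]; s^0: [95.004]
First column: [1, 2.9, -7.50345, 6.829, 95.004]. Sign changes = 2.
No, unstable (2 RHP root(s))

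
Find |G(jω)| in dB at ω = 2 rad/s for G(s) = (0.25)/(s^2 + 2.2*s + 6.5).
Substitute s = j*2: G(j2) = 0.0244045 - 0.042952j.
|G(j2)| = sqrt(Re² + Im²) = 0.0494.
20*log₁₀(0.0494) = -26.13 dB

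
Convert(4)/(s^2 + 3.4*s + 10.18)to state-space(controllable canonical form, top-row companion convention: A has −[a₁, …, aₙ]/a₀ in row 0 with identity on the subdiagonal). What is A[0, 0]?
Reachable canonical form for den = s^2 + 3.4*s + 10.18: top row of A = -[a₁,a₂,...,aₙ]/a₀, ones on the subdiagonal, zeros elsewhere.
A = [[-3.4, -10.18], [1, 0]].
A[0,0] = -3.4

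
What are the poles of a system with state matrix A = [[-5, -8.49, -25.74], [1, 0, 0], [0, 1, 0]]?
Eigenvalues solve det(λI - A) = 0.
Characteristic polynomial: λ^3 + 5*λ^2 + 8.49*λ + 25.74 = 0.
Factor: (λ + 4.4)(λ^2 + 0.6*λ + 5.85) = 0.
Roots: -0.3 + 2.4j, -0.3 - 2.4j, -4.4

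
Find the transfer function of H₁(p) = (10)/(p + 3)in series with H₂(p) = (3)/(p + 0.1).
Series: H = H₁ · H₂ = (n₁·n₂)/(d₁·d₂).
Num: n₁·n₂ = 30. Den: d₁·d₂ = p^2 + 3.1*p + 0.3.
H(p) = (30)/(p^2 + 3.1*p + 0.3)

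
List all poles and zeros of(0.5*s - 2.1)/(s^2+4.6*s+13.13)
Set denominator = 0: s^2 + 4.6*s + 13.13 = 0 → Poles: -2.3 + 2.8j, -2.3 - 2.8j
Set numerator = 0: 0.5*s - 2.1 = 0 → Zeros: 4.2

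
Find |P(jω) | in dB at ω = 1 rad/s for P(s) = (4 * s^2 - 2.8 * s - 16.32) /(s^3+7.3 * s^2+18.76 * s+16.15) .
Substitute s = j*1: P(j1) = -0.583024 + 0.853617j.
|P(j1)| = sqrt(Re² + Im²) = 1.034.
20*log₁₀(1.034) = 0.29 dB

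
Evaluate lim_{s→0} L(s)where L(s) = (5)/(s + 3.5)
DC gain = L(0) = num(0)/den(0) = 5/3.5 = 1.429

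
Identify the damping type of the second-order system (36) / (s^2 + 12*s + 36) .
Standard form: ωn²/(s²+2ζωn·s+ωn²) gives ωn=6, ζ=1.
Critically damped (ζ = 1)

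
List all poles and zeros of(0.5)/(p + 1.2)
Set denominator = 0: p + 1.2 = 0 → Poles: -1.2
Numerator is a nonzero constant (0.5) → Zeros: none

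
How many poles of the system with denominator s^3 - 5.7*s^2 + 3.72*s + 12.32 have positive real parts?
s^3 - 5.7*s^2 + 3.72*s + 12.32 = (s - 2.8)(s + 1.1)(s - 4). Poles: -1.1, 2.8, 4. RHP poles (Re>0): 2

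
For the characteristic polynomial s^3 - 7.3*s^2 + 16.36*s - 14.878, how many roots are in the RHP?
s^3 - 7.3*s^2 + 16.36*s - 14.878 = (s - 4.3)(s^2 - 3*s + 3.46). Poles: 1.5 + 1.1j, 1.5 - 1.1j, 4.3. RHP poles (Re>0): 3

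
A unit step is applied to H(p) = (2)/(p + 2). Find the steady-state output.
FVT: lim_{t→∞} y(t) = lim_{p→0} p*Y(p) where Y(p) = H(p)/p.
= lim_{p→0} H(p) = H(0) = num(0)/den(0) = 2/2 = 1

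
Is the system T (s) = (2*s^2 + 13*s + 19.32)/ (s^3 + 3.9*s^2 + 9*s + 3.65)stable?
Denominator: s^3 + 3.9*s^2 + 9*s + 3.65 = (s + 0.5)(s^2 + 3.4*s + 7.3). Poles: -0.5, -1.7 + 2.1j, -1.7 - 2.1j. All Re(p)<0: Yes (stable)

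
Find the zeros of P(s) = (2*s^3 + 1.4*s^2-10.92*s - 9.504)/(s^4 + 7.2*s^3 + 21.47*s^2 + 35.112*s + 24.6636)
Set numerator = 0: 2*s^3 + 1.4*s^2 - 10.92*s - 9.504 = 2*(s - 2.4)(s + 0.9)(s + 2.2) = 0 → Zeros: -0.9, -2.2, 2.4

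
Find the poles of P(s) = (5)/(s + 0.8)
Set denominator = 0: s + 0.8 = 0 → Poles: -0.8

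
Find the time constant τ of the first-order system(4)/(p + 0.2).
First-order system: τ = -1/pole. Pole = -0.2. τ = -1/(-0.2) = 5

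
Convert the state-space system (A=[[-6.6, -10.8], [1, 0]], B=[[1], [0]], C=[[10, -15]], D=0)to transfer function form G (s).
G(s) = C(sI - A)⁻¹B + D.
Characteristic polynomial det(sI - A) = s^2 + 6.6*s + 10.8.
Numerator from C·adj(sI-A)·B + D·det(sI-A) = 10*s - 15.
G(s) = (10*s - 15)/(s^2 + 6.6*s + 10.8)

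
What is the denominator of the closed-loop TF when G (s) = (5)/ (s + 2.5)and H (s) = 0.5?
Characteristic poly = G_den * H_den + G_num * H_num = (s + 2.5) + (2.5) = s + 5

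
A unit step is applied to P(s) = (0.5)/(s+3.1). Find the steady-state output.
FVT: lim_{t→∞} y(t) = lim_{s→0} s*Y(s) where Y(s) = P(s)/s.
= lim_{s→0} P(s) = P(0) = num(0)/den(0) = 0.5/3.1 = 0.1613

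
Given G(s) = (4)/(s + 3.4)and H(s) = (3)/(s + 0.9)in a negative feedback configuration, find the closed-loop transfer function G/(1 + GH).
Closed-loop T = G/(1+GH).
Numerator: G_num * H_den = 4*s + 3.6.
Denominator: G_den * H_den + G_num * H_num = (s^2 + 4.3*s + 3.06) + (12) = s^2 + 4.3*s + 15.06.
T(s) = (4*s + 3.6)/(s^2 + 4.3*s + 15.06)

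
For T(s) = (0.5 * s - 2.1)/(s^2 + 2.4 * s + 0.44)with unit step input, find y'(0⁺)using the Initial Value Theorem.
IVT: y'(0⁺) = lim_{s→∞} s²·Y(s) = lim_{s→∞} s·T(s).
deg(num) = 1, deg(den) = 2, relative degree = 1, so s·T(s) → (leading num)/(leading den) = 0.5/1 = 0.5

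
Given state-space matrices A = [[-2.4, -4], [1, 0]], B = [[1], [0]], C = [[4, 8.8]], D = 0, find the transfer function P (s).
P(s) = C(sI - A)⁻¹B + D.
Characteristic polynomial det(sI - A) = s^2 + 2.4*s + 4.
Numerator from C·adj(sI-A)·B + D·det(sI-A) = 4*s + 8.8.
P(s) = (4*s + 8.8)/(s^2 + 2.4*s + 4)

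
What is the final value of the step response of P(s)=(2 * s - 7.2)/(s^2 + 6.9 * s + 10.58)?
FVT: lim_{t→∞} y(t) = lim_{s→0} s*Y(s) where Y(s) = P(s)/s.
= lim_{s→0} P(s) = P(0) = num(0)/den(0) = -7.2/10.58 = -0.6805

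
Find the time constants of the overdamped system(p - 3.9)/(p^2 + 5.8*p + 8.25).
Overdamped: real poles at -2.5, -3.3. τ = -1/pole → τ₁ = 0.4, τ₂ = 0.303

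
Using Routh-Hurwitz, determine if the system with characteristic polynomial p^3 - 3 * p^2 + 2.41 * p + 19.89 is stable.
Routh array:
p^3: [1, 2.41]; p^2: [-3, 19.89]; p^1: [9.04]; p^0: [19.89]
First column: [1, -3, 9.04, 19.89]. Sign changes = 2.
No, unstable (2 RHP root(s))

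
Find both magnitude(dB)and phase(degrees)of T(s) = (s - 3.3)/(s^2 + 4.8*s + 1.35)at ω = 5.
Substitute s = j*5: T(j5) = 0.174439 - 0.0343955j.
|T| = 20*log₁₀(sqrt(Re²+Im²)) = -15.00 dB.
∠T = atan2(Im, Re) = -11.15°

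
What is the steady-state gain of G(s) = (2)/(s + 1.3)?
DC gain = G(0) = num(0)/den(0) = 2/1.3 = 1.538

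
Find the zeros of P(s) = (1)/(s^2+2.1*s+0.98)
Numerator is a nonzero constant (1) → Zeros: none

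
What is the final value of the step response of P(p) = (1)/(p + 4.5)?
FVT: lim_{t→∞} y(t) = lim_{p→0} p*Y(p) where Y(p) = P(p)/p.
= lim_{p→0} P(p) = P(0) = num(0)/den(0) = 1/4.5 = 0.2222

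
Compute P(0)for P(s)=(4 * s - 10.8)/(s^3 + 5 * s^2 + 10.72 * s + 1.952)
DC gain = P(0) = num(0)/den(0) = -10.8/1.952 = -5.533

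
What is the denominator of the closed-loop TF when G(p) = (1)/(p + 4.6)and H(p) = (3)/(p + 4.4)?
Characteristic poly = G_den * H_den + G_num * H_num = (p^2 + 9*p + 20.24) + (3) = p^2 + 9*p + 23.24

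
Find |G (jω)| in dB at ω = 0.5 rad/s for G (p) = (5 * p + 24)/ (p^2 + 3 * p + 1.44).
Substitute p = j*0.5: G(j0.5) = 8.81318 - 9.00821j.
|G(j0.5)| = sqrt(Re² + Im²) = 12.6.
20*log₁₀(12.6) = 22.01 dB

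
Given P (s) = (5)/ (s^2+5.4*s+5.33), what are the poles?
Set denominator = 0: s^2 + 5.4*s + 5.33 = (s + 4.1)(s + 1.3) = 0 → Poles: -1.3, -4.1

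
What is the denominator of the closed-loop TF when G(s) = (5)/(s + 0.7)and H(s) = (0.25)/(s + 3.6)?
Characteristic poly = G_den * H_den + G_num * H_num = (s^2 + 4.3*s + 2.52) + (1.25) = s^2 + 4.3*s + 3.77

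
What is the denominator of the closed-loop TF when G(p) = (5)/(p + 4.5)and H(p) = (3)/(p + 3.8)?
Characteristic poly = G_den * H_den + G_num * H_num = (p^2 + 8.3*p + 17.1) + (15) = p^2 + 8.3*p + 32.1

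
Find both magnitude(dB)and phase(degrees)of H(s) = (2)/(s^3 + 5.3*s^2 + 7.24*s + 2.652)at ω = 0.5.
Substitute s = j*0.5: H(j0.5) = 0.189898 - 0.500145j.
|H| = 20*log₁₀(sqrt(Re²+Im²)) = -5.43 dB.
∠H = atan2(Im, Re) = -69.21°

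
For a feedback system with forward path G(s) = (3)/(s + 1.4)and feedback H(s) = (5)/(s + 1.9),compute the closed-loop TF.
Closed-loop T = G/(1+GH).
Numerator: G_num * H_den = 3*s + 5.7.
Denominator: G_den * H_den + G_num * H_num = (s^2 + 3.3*s + 2.66) + (15) = s^2 + 3.3*s + 17.66.
T(s) = (3*s + 5.7)/(s^2 + 3.3*s + 17.66)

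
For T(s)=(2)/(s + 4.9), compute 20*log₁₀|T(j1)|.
Substitute s = j*1: T(j1) = 0.391843 - 0.079968j.
|T(j1)| = sqrt(Re² + Im²) = 0.3999.
20*log₁₀(0.3999) = -7.96 dB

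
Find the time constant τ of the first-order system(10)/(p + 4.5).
First-order system: τ = -1/pole. Pole = -4.5. τ = -1/(-4.5) = 0.2222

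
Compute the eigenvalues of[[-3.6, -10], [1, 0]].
Eigenvalues solve det(λI - A) = 0.
Characteristic polynomial: λ^2 + 3.6*λ + 10 = 0.
Roots: -1.8 + 2.6j, -1.8 - 2.6j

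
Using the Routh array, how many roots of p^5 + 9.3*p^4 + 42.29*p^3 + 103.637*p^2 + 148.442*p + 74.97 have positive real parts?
Routh array:
p^5: [1, 42.29, 148.442]; p^4: [9.3, 103.637, 74.97]; p^3: [31.1462, 140.381]; p^2: [61.7205, 74.97]; p^1: [102.548]; p^0: [74.97]
First column: [1, 9.3, 31.1462, 61.7205, 102.548, 74.97]. Sign changes = RHP roots = 0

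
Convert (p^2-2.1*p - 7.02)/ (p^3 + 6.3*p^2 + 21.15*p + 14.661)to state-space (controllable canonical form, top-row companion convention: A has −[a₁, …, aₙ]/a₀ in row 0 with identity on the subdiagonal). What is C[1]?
Reachable canonical form: C = numerator coefficients (right-aligned, zero-padded to length n).
num = p^2 - 2.1*p - 7.02, C = [[1, -2.1, -7.02]].
C[1] = -2.1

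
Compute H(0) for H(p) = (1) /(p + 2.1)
DC gain = H(0) = num(0)/den(0) = 1/2.1 = 0.4762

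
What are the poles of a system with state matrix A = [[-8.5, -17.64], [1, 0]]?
Eigenvalues solve det(λI - A) = 0.
Characteristic polynomial: λ^2 + 8.5*λ + 17.64 = 0.
Factor: (λ + 3.6)(λ + 4.9) = 0.
Roots: -3.6, -4.9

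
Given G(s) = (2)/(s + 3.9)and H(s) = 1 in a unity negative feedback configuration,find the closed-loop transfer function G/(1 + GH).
Closed-loop T = G/(1+GH).
Numerator: G_num * H_den = 2.
Denominator: G_den * H_den + G_num * H_num = (s + 3.9) + (2) = s + 5.9.
T(s) = (2)/(s + 5.9)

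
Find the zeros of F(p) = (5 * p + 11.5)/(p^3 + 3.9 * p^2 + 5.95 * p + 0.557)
Set numerator = 0: 5*p + 11.5 = 0 → Zeros: -2.3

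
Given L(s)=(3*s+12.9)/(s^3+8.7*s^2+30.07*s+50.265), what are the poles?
Set denominator = 0: s^3 + 8.7*s^2 + 30.07*s + 50.265 = (s + 4.5)(s^2 + 4.2*s + 11.17) = 0 → Poles: -2.1 + 2.6j, -2.1 - 2.6j, -4.5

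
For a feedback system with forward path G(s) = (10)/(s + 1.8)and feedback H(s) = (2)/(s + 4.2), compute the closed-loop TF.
Closed-loop T = G/(1+GH).
Numerator: G_num * H_den = 10*s + 42.
Denominator: G_den * H_den + G_num * H_num = (s^2 + 6*s + 7.56) + (20) = s^2 + 6*s + 27.56.
T(s) = (10*s + 42)/(s^2 + 6*s + 27.56)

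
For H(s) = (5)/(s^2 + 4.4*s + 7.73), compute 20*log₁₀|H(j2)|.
Substitute s = j*2: H(j2) = 0.204153 - 0.481649j.
|H(j2)| = sqrt(Re² + Im²) = 0.5231.
20*log₁₀(0.5231) = -5.63 dB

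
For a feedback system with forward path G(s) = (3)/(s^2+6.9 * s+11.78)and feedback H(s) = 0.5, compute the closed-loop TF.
Closed-loop T = G/(1+GH).
Numerator: G_num * H_den = 3.
Denominator: G_den * H_den + G_num * H_num = (s^2 + 6.9*s + 11.78) + (1.5) = s^2 + 6.9*s + 13.28.
T(s) = (3)/(s^2 + 6.9*s + 13.28)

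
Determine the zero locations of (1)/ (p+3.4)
Numerator is a nonzero constant (1) → Zeros: none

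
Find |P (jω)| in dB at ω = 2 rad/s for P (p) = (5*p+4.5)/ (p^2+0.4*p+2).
Substitute p = j*2: P(j2) = -0.215517 - 5.08621j.
|P(j2)| = sqrt(Re² + Im²) = 5.091.
20*log₁₀(5.091) = 14.14 dB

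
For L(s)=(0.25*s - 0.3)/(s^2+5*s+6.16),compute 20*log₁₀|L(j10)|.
Substitute s = j*10: L(j10) = 0.0135461 - 0.0194234j.
|L(j10)| = sqrt(Re² + Im²) = 0.02368.
20*log₁₀(0.02368) = -32.51 dB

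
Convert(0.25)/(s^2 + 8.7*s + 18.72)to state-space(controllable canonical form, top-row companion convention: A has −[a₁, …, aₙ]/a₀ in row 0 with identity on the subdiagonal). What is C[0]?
Reachable canonical form: C = numerator coefficients (right-aligned, zero-padded to length n).
num = 0.25, C = [[0, 0.25]].
C[0] = 0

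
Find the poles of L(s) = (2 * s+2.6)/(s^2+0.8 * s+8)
Set denominator = 0: s^2 + 0.8*s + 8 = 0 → Poles: -0.4 + 2.8j, -0.4 - 2.8j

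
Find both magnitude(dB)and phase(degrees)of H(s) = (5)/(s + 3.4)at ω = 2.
Substitute s = j*2: H(j2) = 1.09254 - 0.642674j.
|H| = 20*log₁₀(sqrt(Re²+Im²)) = 2.06 dB.
∠H = atan2(Im, Re) = -30.47°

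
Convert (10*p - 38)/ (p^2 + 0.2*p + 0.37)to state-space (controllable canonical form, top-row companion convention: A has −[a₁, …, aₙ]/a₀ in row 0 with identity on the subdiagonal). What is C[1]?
Reachable canonical form: C = numerator coefficients (right-aligned, zero-padded to length n).
num = 10*p - 38, C = [[10, -38]].
C[1] = -38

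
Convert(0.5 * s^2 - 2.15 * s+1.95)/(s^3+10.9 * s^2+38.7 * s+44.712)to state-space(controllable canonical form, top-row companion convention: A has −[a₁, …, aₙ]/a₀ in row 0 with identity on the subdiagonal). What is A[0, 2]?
Reachable canonical form for den = s^3 + 10.9*s^2 + 38.7*s + 44.712: top row of A = -[a₁,a₂,...,aₙ]/a₀, ones on the subdiagonal, zeros elsewhere.
A = [[-10.9, -38.7, -44.712], [1, 0, 0], [0, 1, 0]].
A[0,2] = -44.712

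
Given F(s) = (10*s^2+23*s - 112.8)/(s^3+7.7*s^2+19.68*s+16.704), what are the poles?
Set denominator = 0: s^3 + 7.7*s^2 + 19.68*s + 16.704 = (s + 2.4)(s + 2.9)(s + 2.4) = 0 → Poles: -2.4, -2.4, -2.9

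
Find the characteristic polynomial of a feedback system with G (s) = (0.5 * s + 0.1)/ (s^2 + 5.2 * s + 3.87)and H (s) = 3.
Characteristic poly = G_den * H_den + G_num * H_num = (s^2 + 5.2*s + 3.87) + (1.5*s + 0.3) = s^2 + 6.7*s + 4.17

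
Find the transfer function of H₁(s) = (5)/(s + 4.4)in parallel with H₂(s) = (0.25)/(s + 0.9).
Parallel: H = H₁ + H₂ = (n₁·d₂ + n₂·d₁)/(d₁·d₂).
n₁·d₂ = 5*s + 4.5. n₂·d₁ = 0.25*s + 1.1. Sum = 5.25*s + 5.6. d₁·d₂ = s^2 + 5.3*s + 3.96.
H(s) = (5.25*s + 5.6)/(s^2 + 5.3*s + 3.96)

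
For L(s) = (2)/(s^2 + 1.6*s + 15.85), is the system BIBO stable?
Denominator: s^2 + 1.6*s + 15.85. Poles: -0.8 + 3.9j, -0.8 - 3.9j. All Re(p)<0: Yes (stable)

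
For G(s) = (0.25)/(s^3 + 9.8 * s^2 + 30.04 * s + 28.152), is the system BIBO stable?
Denominator: s^3 + 9.8*s^2 + 30.04*s + 28.152 = (s + 1.8)(s + 4.6)(s + 3.4). Poles: -1.8, -3.4, -4.6. All Re(p)<0: Yes (stable)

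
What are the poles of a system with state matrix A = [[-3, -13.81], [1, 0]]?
Eigenvalues solve det(λI - A) = 0.
Characteristic polynomial: λ^2 + 3*λ + 13.81 = 0.
Roots: -1.5 + 3.4j, -1.5 - 3.4j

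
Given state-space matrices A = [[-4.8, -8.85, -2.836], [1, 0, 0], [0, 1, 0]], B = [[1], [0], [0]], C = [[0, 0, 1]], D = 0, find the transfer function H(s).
H(s) = C(sI - A)⁻¹B + D.
Characteristic polynomial det(sI - A) = s^3 + 4.8*s^2 + 8.85*s + 2.836.
Numerator from C·adj(sI-A)·B + D·det(sI-A) = 1.
H(s) = (1)/(s^3 + 4.8*s^2 + 8.85*s + 2.836)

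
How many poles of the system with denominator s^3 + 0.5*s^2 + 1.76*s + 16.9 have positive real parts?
s^3 + 0.5*s^2 + 1.76*s + 16.9 = (s + 2.5)(s^2 - 2*s + 6.76). Poles: -2.5, 1 + 2.4j, 1 - 2.4j. RHP poles (Re>0): 2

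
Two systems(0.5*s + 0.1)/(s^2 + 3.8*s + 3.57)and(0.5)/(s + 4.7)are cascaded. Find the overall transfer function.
Series: H = H₁ · H₂ = (n₁·n₂)/(d₁·d₂).
Num: n₁·n₂ = 0.25*s + 0.05. Den: d₁·d₂ = s^3 + 8.5*s^2 + 21.43*s + 16.779.
H(s) = (0.25*s + 0.05)/(s^3 + 8.5*s^2 + 21.43*s + 16.779)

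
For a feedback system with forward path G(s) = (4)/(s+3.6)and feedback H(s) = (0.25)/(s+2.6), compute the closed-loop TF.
Closed-loop T = G/(1+GH).
Numerator: G_num * H_den = 4*s + 10.4.
Denominator: G_den * H_den + G_num * H_num = (s^2 + 6.2*s + 9.36) + (1) = s^2 + 6.2*s + 10.36.
T(s) = (4*s + 10.4)/(s^2 + 6.2*s + 10.36)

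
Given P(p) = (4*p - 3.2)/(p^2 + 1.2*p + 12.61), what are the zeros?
Set numerator = 0: 4*p - 3.2 = 0 → Zeros: 0.8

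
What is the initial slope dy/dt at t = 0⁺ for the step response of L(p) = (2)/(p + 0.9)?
IVT: y'(0⁺) = lim_{p→∞} p²·Y(p) = lim_{p→∞} p·L(p).
deg(num) = 0, deg(den) = 1, relative degree = 1, so p·L(p) → (leading num)/(leading den) = 2/1 = 2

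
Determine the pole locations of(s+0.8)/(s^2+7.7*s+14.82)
Set denominator = 0: s^2 + 7.7*s + 14.82 = (s + 3.9)(s + 3.8) = 0 → Poles: -3.8, -3.9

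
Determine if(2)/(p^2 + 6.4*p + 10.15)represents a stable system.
Denominator: p^2 + 6.4*p + 10.15 = (p + 2.9)(p + 3.5). Poles: -2.9, -3.5. All Re(p)<0: Yes (stable)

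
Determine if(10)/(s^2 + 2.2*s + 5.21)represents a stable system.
Denominator: s^2 + 2.2*s + 5.21. Poles: -1.1 + 2j, -1.1 - 2j. All Re(p)<0: Yes (stable)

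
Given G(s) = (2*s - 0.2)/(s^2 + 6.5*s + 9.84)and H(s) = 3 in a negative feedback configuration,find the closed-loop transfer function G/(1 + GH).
Closed-loop T = G/(1+GH).
Numerator: G_num * H_den = 2*s - 0.2.
Denominator: G_den * H_den + G_num * H_num = (s^2 + 6.5*s + 9.84) + (6*s - 0.6) = s^2 + 12.5*s + 9.24.
T(s) = (2*s - 0.2)/(s^2 + 12.5*s + 9.24)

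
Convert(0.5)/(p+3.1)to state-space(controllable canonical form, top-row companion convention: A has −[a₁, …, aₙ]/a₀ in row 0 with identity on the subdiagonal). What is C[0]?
Reachable canonical form: C = numerator coefficients (right-aligned, zero-padded to length n).
num = 0.5, C = [[0.5]].
C[0] = 0.5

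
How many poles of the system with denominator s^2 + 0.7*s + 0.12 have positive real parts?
s^2 + 0.7*s + 0.12 = (s + 0.4)(s + 0.3). Poles: -0.3, -0.4. RHP poles (Re>0): 0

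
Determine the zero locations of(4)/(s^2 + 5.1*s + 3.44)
Numerator is a nonzero constant (4) → Zeros: none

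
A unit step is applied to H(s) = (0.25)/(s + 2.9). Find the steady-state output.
FVT: lim_{t→∞} y(t) = lim_{s→0} s*Y(s) where Y(s) = H(s)/s.
= lim_{s→0} H(s) = H(0) = num(0)/den(0) = 0.25/2.9 = 0.08621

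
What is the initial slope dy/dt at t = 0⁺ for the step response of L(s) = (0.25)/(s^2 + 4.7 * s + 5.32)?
IVT: y'(0⁺) = lim_{s→∞} s²·Y(s) = lim_{s→∞} s·L(s).
deg(num) = 0, deg(den) = 2, relative degree = 2 ≥ 2, so s·L(s) → 0. Initial slope = 0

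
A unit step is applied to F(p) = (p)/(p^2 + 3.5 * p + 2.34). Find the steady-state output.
FVT: lim_{t→∞} y(t) = lim_{p→0} p*Y(p) where Y(p) = F(p)/p.
= lim_{p→0} F(p) = F(0) = num(0)/den(0) = 0/2.34 = 0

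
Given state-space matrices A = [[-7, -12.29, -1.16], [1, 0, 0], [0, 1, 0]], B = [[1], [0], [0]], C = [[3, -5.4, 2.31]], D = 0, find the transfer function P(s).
P(s) = C(sI - A)⁻¹B + D.
Characteristic polynomial det(sI - A) = s^3 + 7*s^2 + 12.29*s + 1.16.
Numerator from C·adj(sI-A)·B + D·det(sI-A) = 3*s^2 - 5.4*s + 2.31.
P(s) = (3*s^2 - 5.4*s + 2.31)/(s^3 + 7*s^2 + 12.29*s + 1.16)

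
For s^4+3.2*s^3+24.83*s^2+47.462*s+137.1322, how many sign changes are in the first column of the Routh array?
Routh array:
s^4: [1, 24.83, 137.1322]; s^3: [3.2, 47.462]; s^2: [9.99813, 137.1322]; s^1: [3.57147]; s^0: [137.1322]
First column: [1, 3.2, 9.99813, 3.57147, 137.1322]. Sign changes = 0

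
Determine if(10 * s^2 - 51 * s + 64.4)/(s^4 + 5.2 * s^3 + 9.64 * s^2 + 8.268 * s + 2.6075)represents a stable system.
Denominator: s^4 + 5.2*s^3 + 9.64*s^2 + 8.268*s + 2.6075 = (s + 2.5)(s + 0.7)(s^2 + 2*s + 1.49). Poles: -0.7, -1 + 0.7j, -1 - 0.7j, -2.5. All Re(p)<0: Yes (stable)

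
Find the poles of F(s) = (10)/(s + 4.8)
Set denominator = 0: s + 4.8 = 0 → Poles: -4.8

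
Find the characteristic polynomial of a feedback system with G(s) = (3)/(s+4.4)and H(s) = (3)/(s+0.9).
Characteristic poly = G_den * H_den + G_num * H_num = (s^2 + 5.3*s + 3.96) + (9) = s^2 + 5.3*s + 12.96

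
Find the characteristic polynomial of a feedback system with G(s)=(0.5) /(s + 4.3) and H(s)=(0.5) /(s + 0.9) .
Characteristic poly = G_den * H_den + G_num * H_num = (s^2 + 5.2*s + 3.87) + (0.25) = s^2 + 5.2*s + 4.12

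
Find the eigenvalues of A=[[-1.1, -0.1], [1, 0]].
Eigenvalues solve det(λI - A) = 0.
Characteristic polynomial: λ^2 + 1.1*λ + 0.1 = 0.
Factor: (λ + 0.1)(λ + 1) = 0.
Roots: -0.1, -1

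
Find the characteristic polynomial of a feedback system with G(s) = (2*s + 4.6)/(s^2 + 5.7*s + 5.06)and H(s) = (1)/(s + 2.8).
Characteristic poly = G_den * H_den + G_num * H_num = (s^3 + 8.5*s^2 + 21.02*s + 14.168) + (2*s + 4.6) = s^3 + 8.5*s^2 + 23.02*s + 18.768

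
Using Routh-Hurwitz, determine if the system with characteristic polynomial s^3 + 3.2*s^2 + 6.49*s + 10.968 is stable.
Routh array:
s^3: [1, 6.49]; s^2: [3.2, 10.968]; s^1: [3.0625]; s^0: [10.968]
First column: [1, 3.2, 3.0625, 10.968]. Sign changes = 0.
Yes, stable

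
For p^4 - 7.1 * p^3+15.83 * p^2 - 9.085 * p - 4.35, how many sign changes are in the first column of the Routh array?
Routh array:
p^4: [1, 15.83, -4.35]; p^3: [-7.1, -9.085]; p^2: [14.5504, -4.35]; p^1: [-11.2076]; p^0: [-4.35]
First column: [1, -7.1, 14.5504, -11.2076, -4.35]. Sign changes = 3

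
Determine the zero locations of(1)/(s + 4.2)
Numerator is a nonzero constant (1) → Zeros: none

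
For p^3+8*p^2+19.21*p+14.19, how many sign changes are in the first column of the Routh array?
Routh array:
p^3: [1, 19.21]; p^2: [8, 14.19]; p^1: [17.43625]; p^0: [14.19]
First column: [1, 8, 17.43625, 14.19]. Sign changes = 0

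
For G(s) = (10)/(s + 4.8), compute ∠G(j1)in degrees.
Substitute s = j*1: G(j1) = 1.99667 - 0.415973j.
∠G(j1) = atan2(Im, Re) = atan2(-0.415973, 1.99667) = -11.77°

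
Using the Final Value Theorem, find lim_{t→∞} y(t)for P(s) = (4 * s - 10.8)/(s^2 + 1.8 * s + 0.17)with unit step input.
FVT: lim_{t→∞} y(t) = lim_{s→0} s*Y(s) where Y(s) = P(s)/s.
= lim_{s→0} P(s) = P(0) = num(0)/den(0) = -10.8/0.17 = -63.53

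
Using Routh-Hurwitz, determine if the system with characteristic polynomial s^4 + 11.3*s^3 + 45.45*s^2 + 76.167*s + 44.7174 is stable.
Routh array:
s^4: [1, 45.45, 44.7174]; s^3: [11.3, 76.167]; s^2: [38.7096, 44.7174]; s^1: [63.1132]; s^0: [44.7174]
First column: [1, 11.3, 38.7096, 63.1132, 44.7174]. Sign changes = 0.
Yes, stable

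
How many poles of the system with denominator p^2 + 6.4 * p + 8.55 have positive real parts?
p^2 + 6.4*p + 8.55 = (p + 1.9)(p + 4.5). Poles: -1.9, -4.5. RHP poles (Re>0): 0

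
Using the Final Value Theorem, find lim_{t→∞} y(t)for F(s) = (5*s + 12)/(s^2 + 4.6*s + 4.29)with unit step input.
FVT: lim_{t→∞} y(t) = lim_{s→0} s*Y(s) where Y(s) = F(s)/s.
= lim_{s→0} F(s) = F(0) = num(0)/den(0) = 12/4.29 = 2.797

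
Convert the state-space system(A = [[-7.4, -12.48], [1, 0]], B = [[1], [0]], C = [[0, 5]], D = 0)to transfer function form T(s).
T(s) = C(sI - A)⁻¹B + D.
Characteristic polynomial det(sI - A) = s^2 + 7.4*s + 12.48.
Numerator from C·adj(sI-A)·B + D·det(sI-A) = 5.
T(s) = (5)/(s^2 + 7.4*s + 12.48)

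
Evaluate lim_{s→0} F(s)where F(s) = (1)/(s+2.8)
DC gain = F(0) = num(0)/den(0) = 1/2.8 = 0.3571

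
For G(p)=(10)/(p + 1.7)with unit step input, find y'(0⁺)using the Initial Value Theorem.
IVT: y'(0⁺) = lim_{p→∞} p²·Y(p) = lim_{p→∞} p·G(p).
deg(num) = 0, deg(den) = 1, relative degree = 1, so p·G(p) → (leading num)/(leading den) = 10/1 = 10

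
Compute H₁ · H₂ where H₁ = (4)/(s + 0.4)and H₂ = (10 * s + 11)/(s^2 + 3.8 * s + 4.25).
Series: H = H₁ · H₂ = (n₁·n₂)/(d₁·d₂).
Num: n₁·n₂ = 40*s + 44. Den: d₁·d₂ = s^3 + 4.2*s^2 + 5.77*s + 1.7.
H(s) = (40*s + 44)/(s^3 + 4.2*s^2 + 5.77*s + 1.7)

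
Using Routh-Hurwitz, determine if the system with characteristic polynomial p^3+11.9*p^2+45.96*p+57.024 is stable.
Routh array:
p^3: [1, 45.96]; p^2: [11.9, 57.024]; p^1: [41.1681]; p^0: [57.024]
First column: [1, 11.9, 41.1681, 57.024]. Sign changes = 0.
Yes, stable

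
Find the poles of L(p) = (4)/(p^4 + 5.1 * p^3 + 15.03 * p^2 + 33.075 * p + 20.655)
Set denominator = 0: p^4 + 5.1*p^3 + 15.03*p^2 + 33.075*p + 20.655 = (p + 0.9)(p + 3)(p^2 + 1.2*p + 7.65) = 0 → Poles: -0.6 + 2.7j, -0.6 - 2.7j, -0.9, -3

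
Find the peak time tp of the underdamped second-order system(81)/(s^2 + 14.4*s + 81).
Standard form: ωn²/(s²+2ζωn·s+ωn²) → ωn = 9, ζ = 0.8.
ωd = ωn·√(1-ζ²) = 9·√(1-0.8²) = 5.4.
tp = π/ωd = π/5.4 = 0.5818 s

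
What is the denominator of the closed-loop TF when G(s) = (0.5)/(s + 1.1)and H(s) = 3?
Characteristic poly = G_den * H_den + G_num * H_num = (s + 1.1) + (1.5) = s + 2.6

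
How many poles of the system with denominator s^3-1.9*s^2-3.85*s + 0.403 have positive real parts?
s^3 - 1.9*s^2 - 3.85*s + 0.403 = (s - 0.1)(s - 3.1)(s + 1.3). Poles: -1.3, 0.1, 3.1. RHP poles (Re>0): 2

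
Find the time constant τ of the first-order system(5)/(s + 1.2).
First-order system: τ = -1/pole. Pole = -1.2. τ = -1/(-1.2) = 0.8333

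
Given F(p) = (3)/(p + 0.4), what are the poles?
Set denominator = 0: p + 0.4 = 0 → Poles: -0.4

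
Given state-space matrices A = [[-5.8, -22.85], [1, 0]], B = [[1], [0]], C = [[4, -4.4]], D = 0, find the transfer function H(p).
H(p) = C(pI - A)⁻¹B + D.
Characteristic polynomial det(pI - A) = p^2 + 5.8*p + 22.85.
Numerator from C·adj(pI-A)·B + D·det(pI-A) = 4*p - 4.4.
H(p) = (4*p - 4.4)/(p^2 + 5.8*p + 22.85)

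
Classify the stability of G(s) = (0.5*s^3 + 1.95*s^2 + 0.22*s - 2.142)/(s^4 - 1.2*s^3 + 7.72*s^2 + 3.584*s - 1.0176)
Denominator: s^4 - 1.2*s^3 + 7.72*s^2 + 3.584*s - 1.0176 = (s + 0.6)(s - 0.2)(s^2 - 1.6*s + 8.48). Poles: -0.6, 0.2, 0.8 + 2.8j, 0.8 - 2.8j. Unstable (3 pole(s) in RHP)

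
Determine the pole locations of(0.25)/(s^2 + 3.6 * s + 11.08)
Set denominator = 0: s^2 + 3.6*s + 11.08 = 0 → Poles: -1.8 + 2.8j, -1.8 - 2.8j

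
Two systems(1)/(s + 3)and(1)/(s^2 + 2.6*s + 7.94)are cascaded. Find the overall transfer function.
Series: H = H₁ · H₂ = (n₁·n₂)/(d₁·d₂).
Num: n₁·n₂ = 1. Den: d₁·d₂ = s^3 + 5.6*s^2 + 15.74*s + 23.82.
H(s) = (1)/(s^3 + 5.6*s^2 + 15.74*s + 23.82)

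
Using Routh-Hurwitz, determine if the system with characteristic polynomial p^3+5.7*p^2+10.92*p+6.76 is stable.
Routh array:
p^3: [1, 10.92]; p^2: [5.7, 6.76]; p^1: [9.73404]; p^0: [6.76]
First column: [1, 5.7, 9.73404, 6.76]. Sign changes = 0.
Yes, stable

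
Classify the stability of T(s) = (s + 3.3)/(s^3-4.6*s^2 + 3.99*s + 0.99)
Denominator: s^3 - 4.6*s^2 + 3.99*s + 0.99 = (s - 3.3)(s - 1.5)(s + 0.2). Poles: -0.2, 1.5, 3.3. Unstable (2 pole(s) in RHP)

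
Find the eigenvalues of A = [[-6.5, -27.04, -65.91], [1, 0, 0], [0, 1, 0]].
Eigenvalues solve det(λI - A) = 0.
Characteristic polynomial: λ^3 + 6.5*λ^2 + 27.04*λ + 65.91 = 0.
Factor: (λ + 3.9)(λ^2 + 2.6*λ + 16.9) = 0.
Roots: -1.3 + 3.9j, -1.3 - 3.9j, -3.9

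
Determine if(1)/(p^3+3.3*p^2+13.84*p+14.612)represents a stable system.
Denominator: p^3 + 3.3*p^2 + 13.84*p + 14.612 = (p + 1.3)(p^2 + 2*p + 11.24). Poles: -1 + 3.2j, -1 - 3.2j, -1.3. All Re(p)<0: Yes (stable)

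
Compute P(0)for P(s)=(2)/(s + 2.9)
DC gain = P(0) = num(0)/den(0) = 2/2.9 = 0.6897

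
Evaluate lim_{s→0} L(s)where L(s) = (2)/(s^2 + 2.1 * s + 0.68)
DC gain = L(0) = num(0)/den(0) = 2/0.68 = 2.941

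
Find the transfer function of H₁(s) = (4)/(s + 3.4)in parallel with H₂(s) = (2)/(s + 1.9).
Parallel: H = H₁ + H₂ = (n₁·d₂ + n₂·d₁)/(d₁·d₂).
n₁·d₂ = 4*s + 7.6. n₂·d₁ = 2*s + 6.8. Sum = 6*s + 14.4. d₁·d₂ = s^2 + 5.3*s + 6.46.
H(s) = (6*s + 14.4)/(s^2 + 5.3*s + 6.46)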